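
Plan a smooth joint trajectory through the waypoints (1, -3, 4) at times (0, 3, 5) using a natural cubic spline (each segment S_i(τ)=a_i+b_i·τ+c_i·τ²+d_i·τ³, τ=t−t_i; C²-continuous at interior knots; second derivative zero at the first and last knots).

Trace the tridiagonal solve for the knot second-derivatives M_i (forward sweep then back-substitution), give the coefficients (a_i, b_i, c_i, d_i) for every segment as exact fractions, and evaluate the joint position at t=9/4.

  seg 0: a=1 b=-167/60 c=0 d=29/180
  seg 1: a=-3 b=47/30 c=29/20 d=-29/120
S(9/4) = -4387/1280

Δ: Δ0=-4/3, Δ1=7/2
row 1: diag=10, rhs=29; c'=1/5, d'=29/10
back: M1=29/10
M: M0=0, M1=29/10, M2=0
seg 0: a=1, c=M0/2=0, d=(M1−M0)/(6·3)=29/180, b=Δ0−h0·(2M0+M1)/6=-167/60
seg 1: a=-3, c=M1/2=29/20, d=(M2−M1)/(6·2)=-29/120, b=Δ1−h1·(2M1+M2)/6=47/30
t_q=9/4 → seg 0, τ=9/4; S=1+-167/60·τ+0·τ²+29/180·τ³=-4387/1280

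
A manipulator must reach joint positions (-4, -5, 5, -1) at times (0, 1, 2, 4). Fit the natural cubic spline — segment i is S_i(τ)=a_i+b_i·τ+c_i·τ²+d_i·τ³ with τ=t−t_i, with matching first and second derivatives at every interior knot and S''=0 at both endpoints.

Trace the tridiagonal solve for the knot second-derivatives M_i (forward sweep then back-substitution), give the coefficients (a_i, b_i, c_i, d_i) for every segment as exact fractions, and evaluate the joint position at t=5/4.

  seg 0: a=-4 b=-102/23 c=0 d=79/23
  seg 1: a=-5 b=135/23 c=237/23 d=-142/23
  seg 2: a=5 b=183/23 c=-189/23 d=63/46
S(5/4) = -2197/736

Δ: Δ0=-1, Δ1=10, Δ2=-3
row 1: diag=4, rhs=66; c'=1/4, d'=33/2
row 2: denom=6−1·1/4=23/4; d'=(-78−1·33/2)/(23/4)=-378/23
back: M2=-378/23
back: M1=33/2−1/4·-378/23=474/23
M: M0=0, M1=474/23, M2=-378/23, M3=0
seg 0: a=-4, c=M0/2=0, d=(M1−M0)/(6·1)=79/23, b=Δ0−h0·(2M0+M1)/6=-102/23
seg 1: a=-5, c=M1/2=237/23, d=(M2−M1)/(6·1)=-142/23, b=Δ1−h1·(2M1+M2)/6=135/23
seg 2: a=5, c=M2/2=-189/23, d=(M3−M2)/(6·2)=63/46, b=Δ2−h2·(2M2+M3)/6=183/23
t_q=5/4 → seg 1, τ=1/4; S=-5+135/23·τ+237/23·τ²+-142/23·τ³=-2197/736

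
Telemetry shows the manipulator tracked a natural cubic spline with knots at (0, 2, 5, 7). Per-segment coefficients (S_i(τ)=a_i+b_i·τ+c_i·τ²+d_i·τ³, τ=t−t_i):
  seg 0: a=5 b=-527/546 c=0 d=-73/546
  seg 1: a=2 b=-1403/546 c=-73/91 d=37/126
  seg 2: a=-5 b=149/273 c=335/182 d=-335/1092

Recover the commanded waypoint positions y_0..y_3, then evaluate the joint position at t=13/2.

y_0 = S_0(0) = a_0 = 5
y_1 = S_1(0) = a_1 = 2
y_2 = S_2(0) = a_2 = -5
y_3 = S_2(2) = 1
t_q=13/2 is in segment 2 (τ=3/2); S_2(τ)=-3131/2912

y_0=5 y_1=2 y_2=-5 y_3=1
S(13/2) = -3131/2912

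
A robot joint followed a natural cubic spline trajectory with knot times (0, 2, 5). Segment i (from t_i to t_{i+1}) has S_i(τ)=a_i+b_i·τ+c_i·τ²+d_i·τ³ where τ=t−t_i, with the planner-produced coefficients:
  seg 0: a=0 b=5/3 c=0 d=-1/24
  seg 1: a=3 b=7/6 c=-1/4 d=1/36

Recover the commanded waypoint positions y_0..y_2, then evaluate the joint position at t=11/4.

y_0 = S_0(0) = a_0 = 0
y_1 = S_1(0) = a_1 = 3
y_2 = S_1(3) = 5
t_q=11/4 is in segment 1 (τ=3/4); S_1(τ)=959/256

y_0=0 y_1=3 y_2=5
S(11/4) = 959/256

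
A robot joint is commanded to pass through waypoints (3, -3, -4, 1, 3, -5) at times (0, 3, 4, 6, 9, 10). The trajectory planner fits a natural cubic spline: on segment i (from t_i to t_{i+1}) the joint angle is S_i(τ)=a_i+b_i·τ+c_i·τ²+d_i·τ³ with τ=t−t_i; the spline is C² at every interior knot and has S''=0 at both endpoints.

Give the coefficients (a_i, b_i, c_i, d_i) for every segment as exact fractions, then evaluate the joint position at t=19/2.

  seg 0: a=3 b=-13333/6162 c=0 d=1009/55458
  seg 1: a=-3 b=-5153/3081 c=1009/6162 d=1045/2054
  seg 2: a=-4 b=1117/6162 c=5207/3081 d=-545/2054
  seg 3: a=1 b=1781/474 c=302/3081 d=-20857/55458
  seg 4: a=3 b=-17897/3081 c=-6751/2054 d=6751/6162
S(19/2) = -9681/16432

Δ: Δ0=-2, Δ1=-1, Δ2=5/2, Δ3=2/3, Δ4=-8
row 1: diag=8, rhs=6; c'=1/8, d'=3/4
row 2: denom=6−1·1/8=47/8; d'=(21−1·3/4)/(47/8)=162/47
row 3: denom=10−2·16/47=438/47; d'=(-11−2·162/47)/(438/47)=-841/438
row 4: denom=8−3·47/146=1027/146; d'=(-52−3·-841/438)/(1027/146)=-6751/1027
back: M4=-6751/1027
back: M3=-841/438−47/146·-6751/1027=604/3081
back: M2=162/47−16/47·604/3081=10414/3081
back: M1=3/4−1/8·10414/3081=1009/3081
M: M0=0, M1=1009/3081, M2=10414/3081, M3=604/3081, M4=-6751/1027, M5=0
seg 0: a=3, c=M0/2=0, d=(M1−M0)/(6·3)=1009/55458, b=Δ0−h0·(2M0+M1)/6=-13333/6162
seg 1: a=-3, c=M1/2=1009/6162, d=(M2−M1)/(6·1)=1045/2054, b=Δ1−h1·(2M1+M2)/6=-5153/3081
seg 2: a=-4, c=M2/2=5207/3081, d=(M3−M2)/(6·2)=-545/2054, b=Δ2−h2·(2M2+M3)/6=1117/6162
seg 3: a=1, c=M3/2=302/3081, d=(M4−M3)/(6·3)=-20857/55458, b=Δ3−h3·(2M3+M4)/6=1781/474
seg 4: a=3, c=M4/2=-6751/2054, d=(M5−M4)/(6·1)=6751/6162, b=Δ4−h4·(2M4+M5)/6=-17897/3081
t_q=19/2 → seg 4, τ=1/2; S=3+-17897/3081·τ+-6751/2054·τ²+6751/6162·τ³=-9681/16432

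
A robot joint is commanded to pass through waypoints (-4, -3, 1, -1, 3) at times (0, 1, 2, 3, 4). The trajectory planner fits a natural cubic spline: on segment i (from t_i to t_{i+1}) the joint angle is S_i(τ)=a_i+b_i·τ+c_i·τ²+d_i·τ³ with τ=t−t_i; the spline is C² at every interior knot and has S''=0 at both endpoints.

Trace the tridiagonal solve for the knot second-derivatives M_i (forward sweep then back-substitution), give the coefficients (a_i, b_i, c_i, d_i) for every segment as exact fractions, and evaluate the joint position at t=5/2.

Δ: Δ0=1, Δ1=4, Δ2=-2, Δ3=4
row 1: diag=4, rhs=18; c'=1/4, d'=9/2
row 2: denom=4−1·1/4=15/4; d'=(-36−1·9/2)/(15/4)=-54/5
row 3: denom=4−1·4/15=56/15; d'=(36−1·-54/5)/(56/15)=351/28
back: M3=351/28
back: M2=-54/5−4/15·351/28=-99/7
back: M1=9/2−1/4·-99/7=225/28
M: M0=0, M1=225/28, M2=-99/7, M3=351/28, M4=0
seg 0: a=-4, c=M0/2=0, d=(M1−M0)/(6·1)=75/56, b=Δ0−h0·(2M0+M1)/6=-19/56
seg 1: a=-3, c=M1/2=225/56, d=(M2−M1)/(6·1)=-207/56, b=Δ1−h1·(2M1+M2)/6=103/28
seg 2: a=1, c=M2/2=-99/14, d=(M3−M2)/(6·1)=249/56, b=Δ2−h2·(2M2+M3)/6=5/8
seg 3: a=-1, c=M3/2=351/56, d=(M4−M3)/(6·1)=-117/56, b=Δ3−h3·(2M3+M4)/6=-5/28
t_q=5/2 → seg 2, τ=1/2; S=1+5/8·τ+-99/14·τ²+249/56·τ³=45/448

  seg 0: a=-4 b=-19/56 c=0 d=75/56
  seg 1: a=-3 b=103/28 c=225/56 d=-207/56
  seg 2: a=1 b=5/8 c=-99/14 d=249/56
  seg 3: a=-1 b=-5/28 c=351/56 d=-117/56
S(5/2) = 45/448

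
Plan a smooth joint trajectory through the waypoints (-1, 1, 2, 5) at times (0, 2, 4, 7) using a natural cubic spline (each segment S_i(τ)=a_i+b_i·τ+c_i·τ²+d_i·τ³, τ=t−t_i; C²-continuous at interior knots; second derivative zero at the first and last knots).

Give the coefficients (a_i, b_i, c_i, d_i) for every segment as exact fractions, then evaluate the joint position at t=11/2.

Δ: Δ0=1, Δ1=1/2, Δ2=1
row 1: diag=8, rhs=-3; c'=1/4, d'=-3/8
row 2: denom=10−2·1/4=19/2; d'=(3−2·-3/8)/(19/2)=15/38
back: M2=15/38
back: M1=-3/8−1/4·15/38=-9/19
M: M0=0, M1=-9/19, M2=15/38, M3=0
seg 0: a=-1, c=M0/2=0, d=(M1−M0)/(6·2)=-3/76, b=Δ0−h0·(2M0+M1)/6=22/19
seg 1: a=1, c=M1/2=-9/38, d=(M2−M1)/(6·2)=11/152, b=Δ1−h1·(2M1+M2)/6=13/19
seg 2: a=2, c=M2/2=15/76, d=(M3−M2)/(6·3)=-5/228, b=Δ2−h2·(2M2+M3)/6=23/38
t_q=11/2 → seg 2, τ=3/2; S=2+23/38·τ+15/76·τ²+-5/228·τ³=1993/608

  seg 0: a=-1 b=22/19 c=0 d=-3/76
  seg 1: a=1 b=13/19 c=-9/38 d=11/152
  seg 2: a=2 b=23/38 c=15/76 d=-5/228
S(11/2) = 1993/608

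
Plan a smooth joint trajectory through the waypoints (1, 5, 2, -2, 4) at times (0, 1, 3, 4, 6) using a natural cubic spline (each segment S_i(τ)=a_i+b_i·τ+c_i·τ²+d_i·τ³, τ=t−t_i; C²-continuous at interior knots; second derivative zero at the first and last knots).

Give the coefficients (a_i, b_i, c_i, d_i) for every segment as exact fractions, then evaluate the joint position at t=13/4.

Δ: Δ0=4, Δ1=-3/2, Δ2=-4, Δ3=3
row 1: diag=6, rhs=-33; c'=1/3, d'=-11/2
row 2: denom=6−2·1/3=16/3; d'=(-15−2·-11/2)/(16/3)=-3/4
row 3: denom=6−1·3/16=93/16; d'=(42−1·-3/4)/(93/16)=228/31
back: M3=228/31
back: M2=-3/4−3/16·228/31=-66/31
back: M1=-11/2−1/3·-66/31=-297/62
M: M0=0, M1=-297/62, M2=-66/31, M3=228/31, M4=0
seg 0: a=1, c=M0/2=0, d=(M1−M0)/(6·1)=-99/124, b=Δ0−h0·(2M0+M1)/6=595/124
seg 1: a=5, c=M1/2=-297/124, d=(M2−M1)/(6·2)=55/248, b=Δ1−h1·(2M1+M2)/6=149/62
seg 2: a=2, c=M2/2=-33/31, d=(M3−M2)/(6·1)=49/31, b=Δ2−h2·(2M2+M3)/6=-140/31
seg 3: a=-2, c=M3/2=114/31, d=(M4−M3)/(6·2)=-19/31, b=Δ3−h3·(2M3+M4)/6=-59/31
t_q=13/4 → seg 2, τ=1/4; S=2+-140/31·τ+-33/31·τ²+49/31·τ³=1645/1984

  seg 0: a=1 b=595/124 c=0 d=-99/124
  seg 1: a=5 b=149/62 c=-297/124 d=55/248
  seg 2: a=2 b=-140/31 c=-33/31 d=49/31
  seg 3: a=-2 b=-59/31 c=114/31 d=-19/31
S(13/4) = 1645/1984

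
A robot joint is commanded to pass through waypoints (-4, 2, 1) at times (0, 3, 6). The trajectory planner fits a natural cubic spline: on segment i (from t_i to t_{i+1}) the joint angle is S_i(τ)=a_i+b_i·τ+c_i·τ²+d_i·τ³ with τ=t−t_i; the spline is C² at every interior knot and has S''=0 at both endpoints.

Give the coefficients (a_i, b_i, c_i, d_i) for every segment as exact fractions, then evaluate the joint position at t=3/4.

Δ: Δ0=2, Δ1=-1/3
row 1: diag=12, rhs=-14; c'=1/4, d'=-7/6
back: M1=-7/6
M: M0=0, M1=-7/6, M2=0
seg 0: a=-4, c=M0/2=0, d=(M1−M0)/(6·3)=-7/108, b=Δ0−h0·(2M0+M1)/6=31/12
seg 1: a=2, c=M1/2=-7/12, d=(M2−M1)/(6·3)=7/108, b=Δ1−h1·(2M1+M2)/6=5/6
t_q=3/4 → seg 0, τ=3/4; S=-4+31/12·τ+0·τ²+-7/108·τ³=-535/256

  seg 0: a=-4 b=31/12 c=0 d=-7/108
  seg 1: a=2 b=5/6 c=-7/12 d=7/108
S(3/4) = -535/256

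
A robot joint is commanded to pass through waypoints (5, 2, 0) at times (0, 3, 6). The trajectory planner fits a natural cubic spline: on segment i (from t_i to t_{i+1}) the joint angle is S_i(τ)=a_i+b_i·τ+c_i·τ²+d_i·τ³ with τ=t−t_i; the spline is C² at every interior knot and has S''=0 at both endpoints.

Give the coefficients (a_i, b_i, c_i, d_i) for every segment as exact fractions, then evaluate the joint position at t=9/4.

Δ: Δ0=-1, Δ1=-2/3
row 1: diag=12, rhs=2; c'=1/4, d'=1/6
back: M1=1/6
M: M0=0, M1=1/6, M2=0
seg 0: a=5, c=M0/2=0, d=(M1−M0)/(6·3)=1/108, b=Δ0−h0·(2M0+M1)/6=-13/12
seg 1: a=2, c=M1/2=1/12, d=(M2−M1)/(6·3)=-1/108, b=Δ1−h1·(2M1+M2)/6=-5/6
t_q=9/4 → seg 0, τ=9/4; S=5+-13/12·τ+0·τ²+1/108·τ³=683/256

  seg 0: a=5 b=-13/12 c=0 d=1/108
  seg 1: a=2 b=-5/6 c=1/12 d=-1/108
S(9/4) = 683/256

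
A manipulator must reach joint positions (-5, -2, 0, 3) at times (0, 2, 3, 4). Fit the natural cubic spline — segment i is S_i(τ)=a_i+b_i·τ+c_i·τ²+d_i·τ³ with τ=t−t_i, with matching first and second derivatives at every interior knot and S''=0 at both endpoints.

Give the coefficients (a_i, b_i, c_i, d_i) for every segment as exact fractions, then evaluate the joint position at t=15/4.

  seg 0: a=-5 b=65/46 c=0 d=1/46
  seg 1: a=-2 b=77/46 c=3/23 d=9/46
  seg 2: a=0 b=58/23 c=33/46 d=-11/46
S(15/4) = 6459/2944

Δ: Δ0=3/2, Δ1=2, Δ2=3
row 1: diag=6, rhs=3; c'=1/6, d'=1/2
row 2: denom=4−1·1/6=23/6; d'=(6−1·1/2)/(23/6)=33/23
back: M2=33/23
back: M1=1/2−1/6·33/23=6/23
M: M0=0, M1=6/23, M2=33/23, M3=0
seg 0: a=-5, c=M0/2=0, d=(M1−M0)/(6·2)=1/46, b=Δ0−h0·(2M0+M1)/6=65/46
seg 1: a=-2, c=M1/2=3/23, d=(M2−M1)/(6·1)=9/46, b=Δ1−h1·(2M1+M2)/6=77/46
seg 2: a=0, c=M2/2=33/46, d=(M3−M2)/(6·1)=-11/46, b=Δ2−h2·(2M2+M3)/6=58/23
t_q=15/4 → seg 2, τ=3/4; S=0+58/23·τ+33/46·τ²+-11/46·τ³=6459/2944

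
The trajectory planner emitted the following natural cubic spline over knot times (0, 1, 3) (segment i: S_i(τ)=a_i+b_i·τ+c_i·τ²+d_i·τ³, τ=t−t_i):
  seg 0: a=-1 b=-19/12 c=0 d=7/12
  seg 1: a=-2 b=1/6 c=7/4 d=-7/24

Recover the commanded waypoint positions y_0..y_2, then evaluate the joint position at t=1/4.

y_0=-1 y_1=-2 y_2=3
S(1/4) = -355/256

y_0 = S_0(0) = a_0 = -1
y_1 = S_1(0) = a_1 = -2
y_2 = S_1(2) = 3
t_q=1/4 is in segment 0 (τ=1/4); S_0(τ)=-355/256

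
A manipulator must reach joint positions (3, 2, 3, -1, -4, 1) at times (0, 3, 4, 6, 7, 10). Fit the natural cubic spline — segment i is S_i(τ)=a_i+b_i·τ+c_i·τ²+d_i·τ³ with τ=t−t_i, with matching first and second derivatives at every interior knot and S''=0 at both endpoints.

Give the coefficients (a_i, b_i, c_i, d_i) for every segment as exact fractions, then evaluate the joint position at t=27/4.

  seg 0: a=3 b=-222/217 c=0 d=449/5859
  seg 1: a=2 b=227/217 c=449/651 d=-479/651
  seg 2: a=3 b=142/651 c=-988/651 d=19/93
  seg 3: a=-1 b=-738/217 c=-190/651 d=451/651
  seg 4: a=-4 b=-1241/651 c=1163/651 d=-1163/5859
S(27/4) = -47533/13888

Δ: Δ0=-1/3, Δ1=1, Δ2=-2, Δ3=-3, Δ4=5/3
row 1: diag=8, rhs=8; c'=1/8, d'=1
row 2: denom=6−1·1/8=47/8; d'=(-18−1·1)/(47/8)=-152/47
row 3: denom=6−2·16/47=250/47; d'=(-6−2·-152/47)/(250/47)=11/125
row 4: denom=8−1·47/250=1953/250; d'=(28−1·11/125)/(1953/250)=2326/651
back: M4=2326/651
back: M3=11/125−47/250·2326/651=-380/651
back: M2=-152/47−16/47·-380/651=-1976/651
back: M1=1−1/8·-1976/651=898/651
M: M0=0, M1=898/651, M2=-1976/651, M3=-380/651, M4=2326/651, M5=0
seg 0: a=3, c=M0/2=0, d=(M1−M0)/(6·3)=449/5859, b=Δ0−h0·(2M0+M1)/6=-222/217
seg 1: a=2, c=M1/2=449/651, d=(M2−M1)/(6·1)=-479/651, b=Δ1−h1·(2M1+M2)/6=227/217
seg 2: a=3, c=M2/2=-988/651, d=(M3−M2)/(6·2)=19/93, b=Δ2−h2·(2M2+M3)/6=142/651
seg 3: a=-1, c=M3/2=-190/651, d=(M4−M3)/(6·1)=451/651, b=Δ3−h3·(2M3+M4)/6=-738/217
seg 4: a=-4, c=M4/2=1163/651, d=(M5−M4)/(6·3)=-1163/5859, b=Δ4−h4·(2M4+M5)/6=-1241/651
t_q=27/4 → seg 3, τ=3/4; S=-1+-738/217·τ+-190/651·τ²+451/651·τ³=-47533/13888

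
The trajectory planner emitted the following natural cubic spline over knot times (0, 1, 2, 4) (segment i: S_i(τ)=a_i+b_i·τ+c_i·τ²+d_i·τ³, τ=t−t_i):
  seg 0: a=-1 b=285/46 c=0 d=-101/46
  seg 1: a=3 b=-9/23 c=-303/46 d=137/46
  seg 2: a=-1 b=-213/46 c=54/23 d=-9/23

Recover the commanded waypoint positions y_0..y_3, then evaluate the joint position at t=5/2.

y_0=-1 y_1=3 y_2=-1 y_3=-4
S(5/2) = -511/184

y_0 = S_0(0) = a_0 = -1
y_1 = S_1(0) = a_1 = 3
y_2 = S_2(0) = a_2 = -1
y_3 = S_2(2) = -4
t_q=5/2 is in segment 2 (τ=1/2); S_2(τ)=-511/184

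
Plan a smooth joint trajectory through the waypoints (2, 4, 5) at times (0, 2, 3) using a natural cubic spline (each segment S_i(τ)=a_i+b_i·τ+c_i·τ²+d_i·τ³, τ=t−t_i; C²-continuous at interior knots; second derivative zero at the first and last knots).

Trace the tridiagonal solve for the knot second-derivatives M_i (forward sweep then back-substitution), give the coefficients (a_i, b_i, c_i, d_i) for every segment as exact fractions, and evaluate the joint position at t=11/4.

Δ: Δ0=1, Δ1=1
row 1: diag=6, rhs=0; c'=1/6, d'=0
back: M1=0
M: M0=0, M1=0, M2=0
seg 0: a=2, c=M0/2=0, d=(M1−M0)/(6·2)=0, b=Δ0−h0·(2M0+M1)/6=1
seg 1: a=4, c=M1/2=0, d=(M2−M1)/(6·1)=0, b=Δ1−h1·(2M1+M2)/6=1
t_q=11/4 → seg 1, τ=3/4; S=4+1·τ+0·τ²+0·τ³=19/4

  seg 0: a=2 b=1 c=0 d=0
  seg 1: a=4 b=1 c=0 d=0
S(11/4) = 19/4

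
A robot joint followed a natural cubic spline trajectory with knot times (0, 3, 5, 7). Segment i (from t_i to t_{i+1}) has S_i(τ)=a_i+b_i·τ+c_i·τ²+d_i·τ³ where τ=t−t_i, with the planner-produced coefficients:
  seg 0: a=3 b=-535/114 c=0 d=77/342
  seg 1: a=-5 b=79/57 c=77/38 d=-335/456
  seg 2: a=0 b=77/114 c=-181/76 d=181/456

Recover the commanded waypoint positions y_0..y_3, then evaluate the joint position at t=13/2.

y_0=3 y_1=-5 y_2=0 y_3=-5
S(13/2) = -3655/1216

y_0 = S_0(0) = a_0 = 3
y_1 = S_1(0) = a_1 = -5
y_2 = S_2(0) = a_2 = 0
y_3 = S_2(2) = -5
t_q=13/2 is in segment 2 (τ=3/2); S_2(τ)=-3655/1216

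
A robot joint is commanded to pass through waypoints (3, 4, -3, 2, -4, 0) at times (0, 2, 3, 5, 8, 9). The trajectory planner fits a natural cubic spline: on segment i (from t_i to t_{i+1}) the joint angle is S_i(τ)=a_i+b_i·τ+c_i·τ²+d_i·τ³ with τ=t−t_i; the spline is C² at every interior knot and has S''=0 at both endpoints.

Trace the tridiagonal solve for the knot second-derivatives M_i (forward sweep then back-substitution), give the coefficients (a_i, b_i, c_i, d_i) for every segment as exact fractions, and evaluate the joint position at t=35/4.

  seg 0: a=3 b=17243/4586 c=0 d=-7475/9172
  seg 1: a=4 b=-27607/4586 c=-22425/4586 d=8965/2293
  seg 2: a=-3 b=-18667/4586 c=31365/4586 d=-16299/9172
  seg 3: a=2 b=8999/4586 c=-8766/2293 d=3825/4586
  seg 4: a=-4 b=3541/2293 c=16893/4586 d=-5631/4586
S(35/4) = -377969/293504

Δ: Δ0=1/2, Δ1=-7, Δ2=5/2, Δ3=-2, Δ4=4
row 1: diag=6, rhs=-45; c'=1/6, d'=-15/2
row 2: denom=6−1·1/6=35/6; d'=(57−1·-15/2)/(35/6)=387/35
row 3: denom=10−2·12/35=326/35; d'=(-27−2·387/35)/(326/35)=-1719/326
row 4: denom=8−3·105/326=2293/326; d'=(36−3·-1719/326)/(2293/326)=16893/2293
back: M4=16893/2293
back: M3=-1719/326−105/326·16893/2293=-17532/2293
back: M2=387/35−12/35·-17532/2293=31365/2293
back: M1=-15/2−1/6·31365/2293=-22425/2293
M: M0=0, M1=-22425/2293, M2=31365/2293, M3=-17532/2293, M4=16893/2293, M5=0
seg 0: a=3, c=M0/2=0, d=(M1−M0)/(6·2)=-7475/9172, b=Δ0−h0·(2M0+M1)/6=17243/4586
seg 1: a=4, c=M1/2=-22425/4586, d=(M2−M1)/(6·1)=8965/2293, b=Δ1−h1·(2M1+M2)/6=-27607/4586
seg 2: a=-3, c=M2/2=31365/4586, d=(M3−M2)/(6·2)=-16299/9172, b=Δ2−h2·(2M2+M3)/6=-18667/4586
seg 3: a=2, c=M3/2=-8766/2293, d=(M4−M3)/(6·3)=3825/4586, b=Δ3−h3·(2M3+M4)/6=8999/4586
seg 4: a=-4, c=M4/2=16893/4586, d=(M5−M4)/(6·1)=-5631/4586, b=Δ4−h4·(2M4+M5)/6=3541/2293
t_q=35/4 → seg 4, τ=3/4; S=-4+3541/2293·τ+16893/4586·τ²+-5631/4586·τ³=-377969/293504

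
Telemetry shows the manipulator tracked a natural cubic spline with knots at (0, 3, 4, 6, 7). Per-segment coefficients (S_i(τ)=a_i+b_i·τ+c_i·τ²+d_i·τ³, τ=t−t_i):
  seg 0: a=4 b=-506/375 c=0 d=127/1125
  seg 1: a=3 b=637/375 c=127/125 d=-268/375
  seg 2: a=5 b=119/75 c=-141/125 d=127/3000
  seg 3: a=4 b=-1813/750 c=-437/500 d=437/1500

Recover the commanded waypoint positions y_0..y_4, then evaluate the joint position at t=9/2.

y_0=4 y_1=3 y_2=5 y_3=4 y_4=1
S(9/2) = 44133/8000

y_0 = S_0(0) = a_0 = 4
y_1 = S_1(0) = a_1 = 3
y_2 = S_2(0) = a_2 = 5
y_3 = S_3(0) = a_3 = 4
y_4 = S_3(1) = 1
t_q=9/2 is in segment 2 (τ=1/2); S_2(τ)=44133/8000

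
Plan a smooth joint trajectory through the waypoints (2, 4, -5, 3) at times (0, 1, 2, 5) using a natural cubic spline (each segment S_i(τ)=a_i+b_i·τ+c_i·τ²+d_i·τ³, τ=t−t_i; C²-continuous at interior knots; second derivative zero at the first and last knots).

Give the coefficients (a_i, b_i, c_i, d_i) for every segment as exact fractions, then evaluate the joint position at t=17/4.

  seg 0: a=2 b=485/93 c=0 d=-299/93
  seg 1: a=4 b=-412/93 c=-299/31 d=472/93
  seg 2: a=-5 b=-790/93 c=173/31 d=-173/279
S(17/4) = -5801/1984

Δ: Δ0=2, Δ1=-9, Δ2=8/3
row 1: diag=4, rhs=-66; c'=1/4, d'=-33/2
row 2: denom=8−1·1/4=31/4; d'=(70−1·-33/2)/(31/4)=346/31
back: M2=346/31
back: M1=-33/2−1/4·346/31=-598/31
M: M0=0, M1=-598/31, M2=346/31, M3=0
seg 0: a=2, c=M0/2=0, d=(M1−M0)/(6·1)=-299/93, b=Δ0−h0·(2M0+M1)/6=485/93
seg 1: a=4, c=M1/2=-299/31, d=(M2−M1)/(6·1)=472/93, b=Δ1−h1·(2M1+M2)/6=-412/93
seg 2: a=-5, c=M2/2=173/31, d=(M3−M2)/(6·3)=-173/279, b=Δ2−h2·(2M2+M3)/6=-790/93
t_q=17/4 → seg 2, τ=9/4; S=-5+-790/93·τ+173/31·τ²+-173/279·τ³=-5801/1984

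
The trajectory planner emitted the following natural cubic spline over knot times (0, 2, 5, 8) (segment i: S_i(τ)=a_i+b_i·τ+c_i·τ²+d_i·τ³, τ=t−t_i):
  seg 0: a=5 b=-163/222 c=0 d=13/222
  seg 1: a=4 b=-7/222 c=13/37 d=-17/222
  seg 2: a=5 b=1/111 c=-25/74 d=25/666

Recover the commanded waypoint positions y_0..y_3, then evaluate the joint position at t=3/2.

y_0=5 y_1=4 y_2=5 y_3=3
S(3/2) = 2425/592

y_0 = S_0(0) = a_0 = 5
y_1 = S_1(0) = a_1 = 4
y_2 = S_2(0) = a_2 = 5
y_3 = S_2(3) = 3
t_q=3/2 is in segment 0 (τ=3/2); S_0(τ)=2425/592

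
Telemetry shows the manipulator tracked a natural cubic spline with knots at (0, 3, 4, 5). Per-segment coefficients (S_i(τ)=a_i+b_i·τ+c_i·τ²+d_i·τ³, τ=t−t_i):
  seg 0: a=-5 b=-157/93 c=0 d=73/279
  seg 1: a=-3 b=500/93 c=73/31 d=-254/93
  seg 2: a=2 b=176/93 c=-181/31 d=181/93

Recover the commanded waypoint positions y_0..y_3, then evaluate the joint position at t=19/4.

y_0=-5 y_1=-3 y_2=2 y_3=0
S(19/4) = 1897/1984

y_0 = S_0(0) = a_0 = -5
y_1 = S_1(0) = a_1 = -3
y_2 = S_2(0) = a_2 = 2
y_3 = S_2(1) = 0
t_q=19/4 is in segment 2 (τ=3/4); S_2(τ)=1897/1984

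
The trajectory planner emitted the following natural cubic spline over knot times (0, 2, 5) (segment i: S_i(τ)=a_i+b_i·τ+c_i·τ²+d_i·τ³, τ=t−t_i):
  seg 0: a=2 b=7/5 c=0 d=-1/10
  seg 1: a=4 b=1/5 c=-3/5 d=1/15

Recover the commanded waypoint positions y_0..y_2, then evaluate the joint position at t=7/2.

y_0=2 y_1=4 y_2=1
S(7/2) = 127/40

y_0 = S_0(0) = a_0 = 2
y_1 = S_1(0) = a_1 = 4
y_2 = S_1(3) = 1
t_q=7/2 is in segment 1 (τ=3/2); S_1(τ)=127/40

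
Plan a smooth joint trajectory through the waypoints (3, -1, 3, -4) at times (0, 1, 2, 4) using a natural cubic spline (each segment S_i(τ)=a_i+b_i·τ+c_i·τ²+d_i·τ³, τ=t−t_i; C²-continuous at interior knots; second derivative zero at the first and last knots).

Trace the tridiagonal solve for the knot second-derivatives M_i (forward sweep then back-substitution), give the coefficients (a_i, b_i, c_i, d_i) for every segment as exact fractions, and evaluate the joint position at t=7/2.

  seg 0: a=3 b=-295/46 c=0 d=111/46
  seg 1: a=-1 b=19/23 c=333/46 d=-187/46
  seg 2: a=3 b=143/46 c=-114/23 d=19/23
S(7/2) = -129/184

Δ: Δ0=-4, Δ1=4, Δ2=-7/2
row 1: diag=4, rhs=48; c'=1/4, d'=12
row 2: denom=6−1·1/4=23/4; d'=(-45−1·12)/(23/4)=-228/23
back: M2=-228/23
back: M1=12−1/4·-228/23=333/23
M: M0=0, M1=333/23, M2=-228/23, M3=0
seg 0: a=3, c=M0/2=0, d=(M1−M0)/(6·1)=111/46, b=Δ0−h0·(2M0+M1)/6=-295/46
seg 1: a=-1, c=M1/2=333/46, d=(M2−M1)/(6·1)=-187/46, b=Δ1−h1·(2M1+M2)/6=19/23
seg 2: a=3, c=M2/2=-114/23, d=(M3−M2)/(6·2)=19/23, b=Δ2−h2·(2M2+M3)/6=143/46
t_q=7/2 → seg 2, τ=3/2; S=3+143/46·τ+-114/23·τ²+19/23·τ³=-129/184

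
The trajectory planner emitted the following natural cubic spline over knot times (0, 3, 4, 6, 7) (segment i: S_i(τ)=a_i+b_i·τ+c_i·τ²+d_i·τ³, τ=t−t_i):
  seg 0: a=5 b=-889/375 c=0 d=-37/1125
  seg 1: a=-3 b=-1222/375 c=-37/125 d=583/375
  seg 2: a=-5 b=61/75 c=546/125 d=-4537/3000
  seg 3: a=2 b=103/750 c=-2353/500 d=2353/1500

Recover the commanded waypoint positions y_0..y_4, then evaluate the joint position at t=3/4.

y_0 = S_0(0) = a_0 = 5
y_1 = S_1(0) = a_1 = -3
y_2 = S_2(0) = a_2 = -5
y_3 = S_3(0) = a_3 = 2
y_4 = S_3(1) = -1
t_q=3/4 is in segment 0 (τ=3/4); S_0(τ)=5133/1600

y_0=5 y_1=-3 y_2=-5 y_3=2 y_4=-1
S(3/4) = 5133/1600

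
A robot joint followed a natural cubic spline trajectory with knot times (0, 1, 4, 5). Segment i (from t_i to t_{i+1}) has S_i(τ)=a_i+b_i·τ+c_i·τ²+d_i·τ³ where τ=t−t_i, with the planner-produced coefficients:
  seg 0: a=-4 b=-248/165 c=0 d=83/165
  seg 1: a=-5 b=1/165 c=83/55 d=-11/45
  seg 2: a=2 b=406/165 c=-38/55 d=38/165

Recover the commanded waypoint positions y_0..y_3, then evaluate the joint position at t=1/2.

y_0 = S_0(0) = a_0 = -4
y_1 = S_1(0) = a_1 = -5
y_2 = S_2(0) = a_2 = 2
y_3 = S_2(1) = 4
t_q=1/2 is in segment 0 (τ=1/2); S_0(τ)=-2063/440

y_0=-4 y_1=-5 y_2=2 y_3=4
S(1/2) = -2063/440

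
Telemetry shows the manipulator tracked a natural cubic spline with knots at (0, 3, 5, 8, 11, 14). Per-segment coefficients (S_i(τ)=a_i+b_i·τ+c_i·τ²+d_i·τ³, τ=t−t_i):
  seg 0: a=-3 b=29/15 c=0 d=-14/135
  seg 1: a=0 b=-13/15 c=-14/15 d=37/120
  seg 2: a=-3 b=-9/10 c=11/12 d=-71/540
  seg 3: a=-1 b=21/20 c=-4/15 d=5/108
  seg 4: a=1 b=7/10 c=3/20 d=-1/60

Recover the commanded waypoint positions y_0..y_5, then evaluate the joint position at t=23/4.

y_0=-3 y_1=0 y_2=-3 y_3=-1 y_4=1 y_5=4
S(23/4) = -823/256

y_0 = S_0(0) = a_0 = -3
y_1 = S_1(0) = a_1 = 0
y_2 = S_2(0) = a_2 = -3
y_3 = S_3(0) = a_3 = -1
y_4 = S_4(0) = a_4 = 1
y_5 = S_4(3) = 4
t_q=23/4 is in segment 2 (τ=3/4); S_2(τ)=-823/256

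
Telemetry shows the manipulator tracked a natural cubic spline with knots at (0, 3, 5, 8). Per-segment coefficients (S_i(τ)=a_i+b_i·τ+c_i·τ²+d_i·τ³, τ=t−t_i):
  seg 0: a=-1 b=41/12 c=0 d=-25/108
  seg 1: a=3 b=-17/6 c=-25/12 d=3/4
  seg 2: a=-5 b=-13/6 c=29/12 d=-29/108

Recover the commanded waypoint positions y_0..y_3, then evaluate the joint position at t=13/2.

y_0 = S_0(0) = a_0 = -1
y_1 = S_1(0) = a_1 = 3
y_2 = S_2(0) = a_2 = -5
y_3 = S_2(3) = 3
t_q=13/2 is in segment 2 (τ=3/2); S_2(τ)=-119/32

y_0=-1 y_1=3 y_2=-5 y_3=3
S(13/2) = -119/32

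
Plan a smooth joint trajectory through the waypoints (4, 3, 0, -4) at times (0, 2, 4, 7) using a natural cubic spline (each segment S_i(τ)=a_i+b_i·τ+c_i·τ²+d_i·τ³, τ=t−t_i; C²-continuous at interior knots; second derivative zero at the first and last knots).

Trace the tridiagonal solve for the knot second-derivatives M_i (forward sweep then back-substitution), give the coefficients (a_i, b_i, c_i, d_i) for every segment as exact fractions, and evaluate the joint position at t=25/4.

Δ: Δ0=-1/2, Δ1=-3/2, Δ2=-4/3
row 1: diag=8, rhs=-6; c'=1/4, d'=-3/4
row 2: denom=10−2·1/4=19/2; d'=(1−2·-3/4)/(19/2)=5/19
back: M2=5/19
back: M1=-3/4−1/4·5/19=-31/38
M: M0=0, M1=-31/38, M2=5/19, M3=0
seg 0: a=4, c=M0/2=0, d=(M1−M0)/(6·2)=-31/456, b=Δ0−h0·(2M0+M1)/6=-13/57
seg 1: a=3, c=M1/2=-31/76, d=(M2−M1)/(6·2)=41/456, b=Δ1−h1·(2M1+M2)/6=-119/114
seg 2: a=0, c=M2/2=5/38, d=(M3−M2)/(6·3)=-5/342, b=Δ2−h2·(2M2+M3)/6=-91/57
t_q=25/4 → seg 2, τ=9/4; S=0+-91/57·τ+5/38·τ²+-5/342·τ³=-7521/2432

  seg 0: a=4 b=-13/57 c=0 d=-31/456
  seg 1: a=3 b=-119/114 c=-31/76 d=41/456
  seg 2: a=0 b=-91/57 c=5/38 d=-5/342
S(25/4) = -7521/2432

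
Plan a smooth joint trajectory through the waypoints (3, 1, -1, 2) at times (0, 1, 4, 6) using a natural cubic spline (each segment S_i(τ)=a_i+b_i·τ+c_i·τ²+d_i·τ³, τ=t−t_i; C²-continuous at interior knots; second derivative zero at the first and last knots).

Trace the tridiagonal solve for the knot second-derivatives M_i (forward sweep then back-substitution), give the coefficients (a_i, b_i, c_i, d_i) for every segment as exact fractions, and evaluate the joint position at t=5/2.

  seg 0: a=3 b=-893/426 c=0 d=41/426
  seg 1: a=1 b=-385/213 c=41/142 d=13/426
  seg 2: a=-1 b=319/426 c=40/71 d=-20/213
S(5/2) = -1089/1136

Δ: Δ0=-2, Δ1=-2/3, Δ2=3/2
row 1: diag=8, rhs=8; c'=3/8, d'=1
row 2: denom=10−3·3/8=71/8; d'=(13−3·1)/(71/8)=80/71
back: M2=80/71
back: M1=1−3/8·80/71=41/71
M: M0=0, M1=41/71, M2=80/71, M3=0
seg 0: a=3, c=M0/2=0, d=(M1−M0)/(6·1)=41/426, b=Δ0−h0·(2M0+M1)/6=-893/426
seg 1: a=1, c=M1/2=41/142, d=(M2−M1)/(6·3)=13/426, b=Δ1−h1·(2M1+M2)/6=-385/213
seg 2: a=-1, c=M2/2=40/71, d=(M3−M2)/(6·2)=-20/213, b=Δ2−h2·(2M2+M3)/6=319/426
t_q=5/2 → seg 1, τ=3/2; S=1+-385/213·τ+41/142·τ²+13/426·τ³=-1089/1136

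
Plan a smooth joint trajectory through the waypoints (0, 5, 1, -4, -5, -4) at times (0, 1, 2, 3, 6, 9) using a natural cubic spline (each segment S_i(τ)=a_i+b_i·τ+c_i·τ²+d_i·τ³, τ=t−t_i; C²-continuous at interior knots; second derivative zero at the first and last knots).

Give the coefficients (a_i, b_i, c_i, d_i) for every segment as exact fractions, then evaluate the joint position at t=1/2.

  seg 0: a=0 b=3056/419 c=0 d=-961/419
  seg 1: a=5 b=173/419 c=-2883/419 d=1034/419
  seg 2: a=1 b=-2491/419 c=219/419 d=177/419
  seg 3: a=-4 b=-1522/419 c=750/419 d=-2603/11313
  seg 4: a=-5 b=375/419 c=-353/1257 d=353/11313
S(1/2) = 11263/3352

Δ: Δ0=5, Δ1=-4, Δ2=-5, Δ3=-1/3, Δ4=1/3
row 1: diag=4, rhs=-54; c'=1/4, d'=-27/2
row 2: denom=4−1·1/4=15/4; d'=(-6−1·-27/2)/(15/4)=2
row 3: denom=8−1·4/15=116/15; d'=(28−1·2)/(116/15)=195/58
row 4: denom=12−3·45/116=1257/116; d'=(4−3·195/58)/(1257/116)=-706/1257
back: M4=-706/1257
back: M3=195/58−45/116·-706/1257=1500/419
back: M2=2−4/15·1500/419=438/419
back: M1=-27/2−1/4·438/419=-5766/419
M: M0=0, M1=-5766/419, M2=438/419, M3=1500/419, M4=-706/1257, M5=0
seg 0: a=0, c=M0/2=0, d=(M1−M0)/(6·1)=-961/419, b=Δ0−h0·(2M0+M1)/6=3056/419
seg 1: a=5, c=M1/2=-2883/419, d=(M2−M1)/(6·1)=1034/419, b=Δ1−h1·(2M1+M2)/6=173/419
seg 2: a=1, c=M2/2=219/419, d=(M3−M2)/(6·1)=177/419, b=Δ2−h2·(2M2+M3)/6=-2491/419
seg 3: a=-4, c=M3/2=750/419, d=(M4−M3)/(6·3)=-2603/11313, b=Δ3−h3·(2M3+M4)/6=-1522/419
seg 4: a=-5, c=M4/2=-353/1257, d=(M5−M4)/(6·3)=353/11313, b=Δ4−h4·(2M4+M5)/6=375/419
t_q=1/2 → seg 0, τ=1/2; S=0+3056/419·τ+0·τ²+-961/419·τ³=11263/3352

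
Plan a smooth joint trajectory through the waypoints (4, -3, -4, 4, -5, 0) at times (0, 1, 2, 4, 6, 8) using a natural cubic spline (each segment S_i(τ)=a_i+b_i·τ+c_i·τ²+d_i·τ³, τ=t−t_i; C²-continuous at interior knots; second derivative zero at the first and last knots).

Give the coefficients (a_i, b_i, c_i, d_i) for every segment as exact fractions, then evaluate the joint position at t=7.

  seg 0: a=4 b=-2567/313 c=0 d=376/313
  seg 1: a=-3 b=-1439/313 c=1128/313 d=-2/313
  seg 2: a=-4 b=811/313 c=1122/313 d=-1803/1252
  seg 3: a=4 b=-110/313 c=-3165/626 d=3733/2504
  seg 4: a=-5 b=-1681/626 c=4869/1252 d=-1623/2504
S(7) = -11129/2504

Δ: Δ0=-7, Δ1=-1, Δ2=4, Δ3=-9/2, Δ4=5/2
row 1: diag=4, rhs=36; c'=1/4, d'=9
row 2: denom=6−1·1/4=23/4; d'=(30−1·9)/(23/4)=84/23
row 3: denom=8−2·8/23=168/23; d'=(-51−2·84/23)/(168/23)=-447/56
row 4: denom=8−2·23/84=313/42; d'=(42−2·-447/56)/(313/42)=4869/626
back: M4=4869/626
back: M3=-447/56−23/84·4869/626=-3165/313
back: M2=84/23−8/23·-3165/313=2244/313
back: M1=9−1/4·2244/313=2256/313
M: M0=0, M1=2256/313, M2=2244/313, M3=-3165/313, M4=4869/626, M5=0
seg 0: a=4, c=M0/2=0, d=(M1−M0)/(6·1)=376/313, b=Δ0−h0·(2M0+M1)/6=-2567/313
seg 1: a=-3, c=M1/2=1128/313, d=(M2−M1)/(6·1)=-2/313, b=Δ1−h1·(2M1+M2)/6=-1439/313
seg 2: a=-4, c=M2/2=1122/313, d=(M3−M2)/(6·2)=-1803/1252, b=Δ2−h2·(2M2+M3)/6=811/313
seg 3: a=4, c=M3/2=-3165/626, d=(M4−M3)/(6·2)=3733/2504, b=Δ3−h3·(2M3+M4)/6=-110/313
seg 4: a=-5, c=M4/2=4869/1252, d=(M5−M4)/(6·2)=-1623/2504, b=Δ4−h4·(2M4+M5)/6=-1681/626
t_q=7 → seg 4, τ=1; S=-5+-1681/626·τ+4869/1252·τ²+-1623/2504·τ³=-11129/2504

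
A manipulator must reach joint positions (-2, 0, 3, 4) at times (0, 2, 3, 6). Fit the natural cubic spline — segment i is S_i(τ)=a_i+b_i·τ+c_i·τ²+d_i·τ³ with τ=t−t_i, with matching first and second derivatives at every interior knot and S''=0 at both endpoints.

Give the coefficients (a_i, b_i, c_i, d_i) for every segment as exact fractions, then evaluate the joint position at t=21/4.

  seg 0: a=-2 b=29/141 c=0 d=28/141
  seg 1: a=0 b=365/141 c=56/47 d=-110/141
  seg 2: a=3 b=371/141 c=-54/47 d=6/47
S(21/4) = 6855/1504

Δ: Δ0=1, Δ1=3, Δ2=1/3
row 1: diag=6, rhs=12; c'=1/6, d'=2
row 2: denom=8−1·1/6=47/6; d'=(-16−1·2)/(47/6)=-108/47
back: M2=-108/47
back: M1=2−1/6·-108/47=112/47
M: M0=0, M1=112/47, M2=-108/47, M3=0
seg 0: a=-2, c=M0/2=0, d=(M1−M0)/(6·2)=28/141, b=Δ0−h0·(2M0+M1)/6=29/141
seg 1: a=0, c=M1/2=56/47, d=(M2−M1)/(6·1)=-110/141, b=Δ1−h1·(2M1+M2)/6=365/141
seg 2: a=3, c=M2/2=-54/47, d=(M3−M2)/(6·3)=6/47, b=Δ2−h2·(2M2+M3)/6=371/141
t_q=21/4 → seg 2, τ=9/4; S=3+371/141·τ+-54/47·τ²+6/47·τ³=6855/1504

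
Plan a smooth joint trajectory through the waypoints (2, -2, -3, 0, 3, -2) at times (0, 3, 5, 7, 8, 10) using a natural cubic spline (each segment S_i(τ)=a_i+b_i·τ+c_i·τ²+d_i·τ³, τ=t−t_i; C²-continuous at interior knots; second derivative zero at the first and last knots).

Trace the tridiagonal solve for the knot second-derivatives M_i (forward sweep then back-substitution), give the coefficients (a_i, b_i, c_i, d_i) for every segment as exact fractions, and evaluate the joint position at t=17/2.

Δ: Δ0=-4/3, Δ1=-1/2, Δ2=3/2, Δ3=3, Δ4=-5/2
row 1: diag=10, rhs=5; c'=1/5, d'=1/2
row 2: denom=8−2·1/5=38/5; d'=(12−2·1/2)/(38/5)=55/38
row 3: denom=6−2·5/19=104/19; d'=(9−2·55/38)/(104/19)=29/26
row 4: denom=6−1·19/104=605/104; d'=(-33−1·29/26)/(605/104)=-3548/605
back: M4=-3548/605
back: M3=29/26−19/104·-3548/605=1323/605
back: M2=55/38−5/19·1323/605=211/242
back: M1=1/2−1/5·211/242=197/605
M: M0=0, M1=197/605, M2=211/242, M3=1323/605, M4=-3548/605, M5=0
seg 0: a=2, c=M0/2=0, d=(M1−M0)/(6·3)=197/10890, b=Δ0−h0·(2M0+M1)/6=-5431/3630
seg 1: a=-2, c=M1/2=197/1210, d=(M2−M1)/(6·2)=661/14520, b=Δ1−h1·(2M1+M2)/6=-1829/1815
seg 2: a=-3, c=M2/2=211/484, d=(M3−M2)/(6·2)=1591/14520, b=Δ2−h2·(2M2+M3)/6=689/3630
seg 3: a=0, c=M3/2=1323/1210, d=(M4−M3)/(6·1)=-4871/3630, b=Δ3−h3·(2M3+M4)/6=536/165
seg 4: a=3, c=M4/2=-1774/605, d=(M5−M4)/(6·2)=887/1815, b=Δ4−h4·(2M4+M5)/6=5117/3630
t_q=17/2 → seg 4, τ=1/2; S=3+5117/3630·τ+-1774/605·τ²+887/1815·τ³=14679/4840

  seg 0: a=2 b=-5431/3630 c=0 d=197/10890
  seg 1: a=-2 b=-1829/1815 c=197/1210 d=661/14520
  seg 2: a=-3 b=689/3630 c=211/484 d=1591/14520
  seg 3: a=0 b=536/165 c=1323/1210 d=-4871/3630
  seg 4: a=3 b=5117/3630 c=-1774/605 d=887/1815
S(17/2) = 14679/4840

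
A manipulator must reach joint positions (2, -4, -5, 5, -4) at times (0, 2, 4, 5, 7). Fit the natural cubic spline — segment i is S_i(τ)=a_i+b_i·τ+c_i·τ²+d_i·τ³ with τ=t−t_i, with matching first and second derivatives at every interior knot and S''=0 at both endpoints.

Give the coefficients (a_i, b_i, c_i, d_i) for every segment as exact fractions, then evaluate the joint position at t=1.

Δ: Δ0=-3, Δ1=-1/2, Δ2=10, Δ3=-9/2
row 1: diag=8, rhs=15; c'=1/4, d'=15/8
row 2: denom=6−2·1/4=11/2; d'=(63−2·15/8)/(11/2)=237/22
row 3: denom=6−1·2/11=64/11; d'=(-87−1·237/22)/(64/11)=-2151/128
back: M3=-2151/128
back: M2=237/22−2/11·-2151/128=885/64
back: M1=15/8−1/4·885/64=-405/256
M: M0=0, M1=-405/256, M2=885/64, M3=-2151/128, M4=0
seg 0: a=2, c=M0/2=0, d=(M1−M0)/(6·2)=-135/1024, b=Δ0−h0·(2M0+M1)/6=-633/256
seg 1: a=-4, c=M1/2=-405/512, d=(M2−M1)/(6·2)=1315/1024, b=Δ1−h1·(2M1+M2)/6=-519/128
seg 2: a=-5, c=M2/2=885/128, d=(M3−M2)/(6·1)=-1307/256, b=Δ2−h2·(2M2+M3)/6=2097/256
seg 3: a=5, c=M3/2=-2151/256, d=(M4−M3)/(6·2)=717/512, b=Δ3−h3·(2M3+M4)/6=429/64
t_q=1 → seg 0, τ=1; S=2+-633/256·τ+0·τ²+-135/1024·τ³=-619/1024

  seg 0: a=2 b=-633/256 c=0 d=-135/1024
  seg 1: a=-4 b=-519/128 c=-405/512 d=1315/1024
  seg 2: a=-5 b=2097/256 c=885/128 d=-1307/256
  seg 3: a=5 b=429/64 c=-2151/256 d=717/512
S(1) = -619/1024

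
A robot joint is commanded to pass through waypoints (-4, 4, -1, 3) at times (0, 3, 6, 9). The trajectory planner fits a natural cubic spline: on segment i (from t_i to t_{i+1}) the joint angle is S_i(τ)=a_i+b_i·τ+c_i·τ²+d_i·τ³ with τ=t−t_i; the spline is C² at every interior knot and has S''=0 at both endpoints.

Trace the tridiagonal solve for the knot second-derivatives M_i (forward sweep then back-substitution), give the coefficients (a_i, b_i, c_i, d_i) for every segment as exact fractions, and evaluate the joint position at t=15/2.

Δ: Δ0=8/3, Δ1=-5/3, Δ2=4/3
row 1: diag=12, rhs=-26; c'=1/4, d'=-13/6
row 2: denom=12−3·1/4=45/4; d'=(18−3·-13/6)/(45/4)=98/45
back: M2=98/45
back: M1=-13/6−1/4·98/45=-122/45
M: M0=0, M1=-122/45, M2=98/45, M3=0
seg 0: a=-4, c=M0/2=0, d=(M1−M0)/(6·3)=-61/405, b=Δ0−h0·(2M0+M1)/6=181/45
seg 1: a=4, c=M1/2=-61/45, d=(M2−M1)/(6·3)=22/81, b=Δ1−h1·(2M1+M2)/6=-2/45
seg 2: a=-1, c=M2/2=49/45, d=(M3−M2)/(6·3)=-49/405, b=Δ2−h2·(2M2+M3)/6=-38/45
t_q=15/2 → seg 2, τ=3/2; S=-1+-38/45·τ+49/45·τ²+-49/405·τ³=-9/40

  seg 0: a=-4 b=181/45 c=0 d=-61/405
  seg 1: a=4 b=-2/45 c=-61/45 d=22/81
  seg 2: a=-1 b=-38/45 c=49/45 d=-49/405
S(15/2) = -9/40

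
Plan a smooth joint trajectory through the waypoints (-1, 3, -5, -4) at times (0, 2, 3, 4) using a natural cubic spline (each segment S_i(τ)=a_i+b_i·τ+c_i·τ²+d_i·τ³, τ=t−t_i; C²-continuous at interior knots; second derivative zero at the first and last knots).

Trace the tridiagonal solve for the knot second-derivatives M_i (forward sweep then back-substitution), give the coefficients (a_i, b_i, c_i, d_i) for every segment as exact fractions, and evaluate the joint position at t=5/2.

Δ: Δ0=2, Δ1=-8, Δ2=1
row 1: diag=6, rhs=-60; c'=1/6, d'=-10
row 2: denom=4−1·1/6=23/6; d'=(54−1·-10)/(23/6)=384/23
back: M2=384/23
back: M1=-10−1/6·384/23=-294/23
M: M0=0, M1=-294/23, M2=384/23, M3=0
seg 0: a=-1, c=M0/2=0, d=(M1−M0)/(6·2)=-49/46, b=Δ0−h0·(2M0+M1)/6=144/23
seg 1: a=3, c=M1/2=-147/23, d=(M2−M1)/(6·1)=113/23, b=Δ1−h1·(2M1+M2)/6=-150/23
seg 2: a=-5, c=M2/2=192/23, d=(M3−M2)/(6·1)=-64/23, b=Δ2−h2·(2M2+M3)/6=-105/23
t_q=5/2 → seg 1, τ=1/2; S=3+-150/23·τ+-147/23·τ²+113/23·τ³=-229/184

  seg 0: a=-1 b=144/23 c=0 d=-49/46
  seg 1: a=3 b=-150/23 c=-147/23 d=113/23
  seg 2: a=-5 b=-105/23 c=192/23 d=-64/23
S(5/2) = -229/184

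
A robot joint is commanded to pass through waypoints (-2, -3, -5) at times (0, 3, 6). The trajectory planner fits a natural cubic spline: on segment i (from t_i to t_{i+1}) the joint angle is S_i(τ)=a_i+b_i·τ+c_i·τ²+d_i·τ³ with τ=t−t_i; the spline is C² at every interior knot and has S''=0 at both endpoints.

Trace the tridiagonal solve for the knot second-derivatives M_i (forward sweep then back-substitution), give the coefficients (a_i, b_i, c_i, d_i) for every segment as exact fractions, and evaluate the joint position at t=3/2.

  seg 0: a=-2 b=-1/4 c=0 d=-1/108
  seg 1: a=-3 b=-1/2 c=-1/12 d=1/108
S(3/2) = -77/32

Δ: Δ0=-1/3, Δ1=-2/3
row 1: diag=12, rhs=-2; c'=1/4, d'=-1/6
back: M1=-1/6
M: M0=0, M1=-1/6, M2=0
seg 0: a=-2, c=M0/2=0, d=(M1−M0)/(6·3)=-1/108, b=Δ0−h0·(2M0+M1)/6=-1/4
seg 1: a=-3, c=M1/2=-1/12, d=(M2−M1)/(6·3)=1/108, b=Δ1−h1·(2M1+M2)/6=-1/2
t_q=3/2 → seg 0, τ=3/2; S=-2+-1/4·τ+0·τ²+-1/108·τ³=-77/32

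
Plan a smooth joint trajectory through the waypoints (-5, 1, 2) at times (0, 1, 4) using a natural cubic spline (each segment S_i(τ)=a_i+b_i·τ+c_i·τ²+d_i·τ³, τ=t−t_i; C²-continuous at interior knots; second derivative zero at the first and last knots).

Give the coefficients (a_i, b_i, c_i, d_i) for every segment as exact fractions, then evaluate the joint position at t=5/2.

  seg 0: a=-5 b=161/24 c=0 d=-17/24
  seg 1: a=1 b=55/12 c=-17/8 d=17/72
S(5/2) = 249/64

Δ: Δ0=6, Δ1=1/3
row 1: diag=8, rhs=-34; c'=3/8, d'=-17/4
back: M1=-17/4
M: M0=0, M1=-17/4, M2=0
seg 0: a=-5, c=M0/2=0, d=(M1−M0)/(6·1)=-17/24, b=Δ0−h0·(2M0+M1)/6=161/24
seg 1: a=1, c=M1/2=-17/8, d=(M2−M1)/(6·3)=17/72, b=Δ1−h1·(2M1+M2)/6=55/12
t_q=5/2 → seg 1, τ=3/2; S=1+55/12·τ+-17/8·τ²+17/72·τ³=249/64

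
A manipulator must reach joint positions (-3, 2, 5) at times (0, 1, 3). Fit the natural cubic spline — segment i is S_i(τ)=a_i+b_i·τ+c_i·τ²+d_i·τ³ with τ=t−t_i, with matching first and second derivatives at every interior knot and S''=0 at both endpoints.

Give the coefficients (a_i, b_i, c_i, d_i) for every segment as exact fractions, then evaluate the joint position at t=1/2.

  seg 0: a=-3 b=67/12 c=0 d=-7/12
  seg 1: a=2 b=23/6 c=-7/4 d=7/24
S(1/2) = -9/32

Δ: Δ0=5, Δ1=3/2
row 1: diag=6, rhs=-21; c'=1/3, d'=-7/2
back: M1=-7/2
M: M0=0, M1=-7/2, M2=0
seg 0: a=-3, c=M0/2=0, d=(M1−M0)/(6·1)=-7/12, b=Δ0−h0·(2M0+M1)/6=67/12
seg 1: a=2, c=M1/2=-7/4, d=(M2−M1)/(6·2)=7/24, b=Δ1−h1·(2M1+M2)/6=23/6
t_q=1/2 → seg 0, τ=1/2; S=-3+67/12·τ+0·τ²+-7/12·τ³=-9/32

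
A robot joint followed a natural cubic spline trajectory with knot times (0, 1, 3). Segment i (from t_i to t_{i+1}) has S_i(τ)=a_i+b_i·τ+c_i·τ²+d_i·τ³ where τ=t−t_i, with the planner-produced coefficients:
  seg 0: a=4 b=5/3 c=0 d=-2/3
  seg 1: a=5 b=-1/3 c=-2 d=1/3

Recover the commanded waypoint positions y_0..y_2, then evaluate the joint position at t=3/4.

y_0=4 y_1=5 y_2=-1
S(3/4) = 159/32

y_0 = S_0(0) = a_0 = 4
y_1 = S_1(0) = a_1 = 5
y_2 = S_1(2) = -1
t_q=3/4 is in segment 0 (τ=3/4); S_0(τ)=159/32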